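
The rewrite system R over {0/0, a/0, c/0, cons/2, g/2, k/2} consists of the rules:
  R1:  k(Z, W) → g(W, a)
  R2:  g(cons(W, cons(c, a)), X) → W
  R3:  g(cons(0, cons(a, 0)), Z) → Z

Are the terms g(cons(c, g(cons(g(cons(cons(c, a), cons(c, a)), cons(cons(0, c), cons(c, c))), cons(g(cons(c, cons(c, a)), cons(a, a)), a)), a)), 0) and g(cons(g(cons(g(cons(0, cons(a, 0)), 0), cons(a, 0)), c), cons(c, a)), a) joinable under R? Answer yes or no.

Reduce t₁ = g(cons(c, g(cons(g(cons(cons(c, a), cons(c, a)), cons(cons(0, c), cons(c, c))), cons(g(cons(c, cons(c, a)), cons(a, a)), a)), a)), 0):
1. g(cons(c, g(cons(g(cons(cons(c, a), cons(c, a)), cons(cons(0, c), cons(c, c))), cons(g(cons(c, cons(c, a)), cons(a, a)), a)), a)), 0)  →  g(cons(c, g(cons(cons(c, a), cons(g(cons(c, cons(c, a)), cons(a, a)), a)), a)), 0)   [R2 at 1.2.1.1]
2. g(cons(c, g(cons(cons(c, a), cons(g(cons(c, cons(c, a)), cons(a, a)), a)), a)), 0)  →  g(cons(c, g(cons(cons(c, a), cons(c, a)), a)), 0)   [R2 at 1.2.1.2.1]
3. g(cons(c, g(cons(cons(c, a), cons(c, a)), a)), 0)  →  g(cons(c, cons(c, a)), 0)   [R2 at 1.2]
4. g(cons(c, cons(c, a)), 0)  →  c   [R2 at ε]

Reduce t₂ = g(cons(g(cons(g(cons(0, cons(a, 0)), 0), cons(a, 0)), c), cons(c, a)), a):
1. g(cons(g(cons(g(cons(0, cons(a, 0)), 0), cons(a, 0)), c), cons(c, a)), a)  →  g(cons(g(cons(0, cons(a, 0)), 0), cons(a, 0)), c)   [R2 at ε]
2. g(cons(g(cons(0, cons(a, 0)), 0), cons(a, 0)), c)  →  g(cons(0, cons(a, 0)), c)   [R3 at 1.1]
3. g(cons(0, cons(a, 0)), c)  →  c   [R3 at ε]

yes — NF(t₁) = c, NF(t₂) = c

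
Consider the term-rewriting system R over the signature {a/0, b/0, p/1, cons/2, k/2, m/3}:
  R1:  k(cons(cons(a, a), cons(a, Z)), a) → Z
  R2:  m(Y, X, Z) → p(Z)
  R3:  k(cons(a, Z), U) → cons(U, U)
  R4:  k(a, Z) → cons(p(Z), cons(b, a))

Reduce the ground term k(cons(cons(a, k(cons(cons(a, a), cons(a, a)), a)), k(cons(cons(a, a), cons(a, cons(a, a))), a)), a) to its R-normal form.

1. k(cons(cons(a, k(cons(cons(a, a), cons(a, a)), a)), k(cons(cons(a, a), cons(a, cons(a, a))), a)), a)  →  k(cons(cons(a, a), k(cons(cons(a, a), cons(a, cons(a, a))), a)), a)   [R1 at 1.1.2]
2. k(cons(cons(a, a), k(cons(cons(a, a), cons(a, cons(a, a))), a)), a)  →  k(cons(cons(a, a), cons(a, a)), a)   [R1 at 1.2]
3. k(cons(cons(a, a), cons(a, a)), a)  →  a   [R1 at ε]

a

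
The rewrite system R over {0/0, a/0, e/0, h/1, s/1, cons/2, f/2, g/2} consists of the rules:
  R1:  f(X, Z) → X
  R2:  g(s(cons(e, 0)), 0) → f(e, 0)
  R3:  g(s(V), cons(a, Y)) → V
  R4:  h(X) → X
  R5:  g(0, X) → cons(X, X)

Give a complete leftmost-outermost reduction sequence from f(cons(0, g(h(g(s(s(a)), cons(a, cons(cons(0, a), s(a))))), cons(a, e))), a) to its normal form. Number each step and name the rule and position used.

1. f(cons(0, g(h(g(s(s(a)), cons(a, cons(cons(0, a), s(a))))), cons(a, e))), a)  →  cons(0, g(h(g(s(s(a)), cons(a, cons(cons(0, a), s(a))))), cons(a, e)))   [R1 at ε]
2. cons(0, g(h(g(s(s(a)), cons(a, cons(cons(0, a), s(a))))), cons(a, e)))  →  cons(0, g(g(s(s(a)), cons(a, cons(cons(0, a), s(a)))), cons(a, e)))   [R4 at 2.1]
3. cons(0, g(g(s(s(a)), cons(a, cons(cons(0, a), s(a)))), cons(a, e)))  →  cons(0, g(s(a), cons(a, e)))   [R3 at 2.1]
4. cons(0, g(s(a), cons(a, e)))  →  cons(0, a)   [R3 at 2]

cons(0, a)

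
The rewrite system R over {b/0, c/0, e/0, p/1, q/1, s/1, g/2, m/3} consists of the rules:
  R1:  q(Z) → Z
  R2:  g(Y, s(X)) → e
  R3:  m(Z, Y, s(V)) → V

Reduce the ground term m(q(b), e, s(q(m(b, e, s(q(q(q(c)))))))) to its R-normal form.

1. m(q(b), e, s(q(m(b, e, s(q(q(q(c))))))))  →  q(m(b, e, s(q(q(q(c))))))   [R3 at ε]
2. q(m(b, e, s(q(q(q(c))))))  →  m(b, e, s(q(q(q(c)))))   [R1 at ε]
3. m(b, e, s(q(q(q(c)))))  →  q(q(q(c)))   [R3 at ε]
4. q(q(q(c)))  →  q(q(c))   [R1 at ε]
5. q(q(c))  →  q(c)   [R1 at ε]
6. q(c)  →  c   [R1 at ε]

c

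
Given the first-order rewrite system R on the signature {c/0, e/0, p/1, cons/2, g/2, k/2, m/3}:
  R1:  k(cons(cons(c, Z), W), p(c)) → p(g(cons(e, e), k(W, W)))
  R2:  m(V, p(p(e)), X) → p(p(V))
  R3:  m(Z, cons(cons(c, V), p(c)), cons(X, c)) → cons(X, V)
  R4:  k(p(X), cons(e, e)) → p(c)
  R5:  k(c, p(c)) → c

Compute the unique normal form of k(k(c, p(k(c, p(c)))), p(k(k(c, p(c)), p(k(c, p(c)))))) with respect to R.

1. k(k(c, p(k(c, p(c)))), p(k(k(c, p(c)), p(k(c, p(c))))))  →  k(k(c, p(c)), p(k(k(c, p(c)), p(k(c, p(c))))))   [R5 at 1.2.1]
2. k(k(c, p(c)), p(k(k(c, p(c)), p(k(c, p(c))))))  →  k(c, p(k(k(c, p(c)), p(k(c, p(c))))))   [R5 at 1]
3. k(c, p(k(k(c, p(c)), p(k(c, p(c))))))  →  k(c, p(k(c, p(k(c, p(c))))))   [R5 at 2.1.1]
4. k(c, p(k(c, p(k(c, p(c))))))  →  k(c, p(k(c, p(c))))   [R5 at 2.1.2.1]
5. k(c, p(k(c, p(c))))  →  k(c, p(c))   [R5 at 2.1]
6. k(c, p(c))  →  c   [R5 at ε]

c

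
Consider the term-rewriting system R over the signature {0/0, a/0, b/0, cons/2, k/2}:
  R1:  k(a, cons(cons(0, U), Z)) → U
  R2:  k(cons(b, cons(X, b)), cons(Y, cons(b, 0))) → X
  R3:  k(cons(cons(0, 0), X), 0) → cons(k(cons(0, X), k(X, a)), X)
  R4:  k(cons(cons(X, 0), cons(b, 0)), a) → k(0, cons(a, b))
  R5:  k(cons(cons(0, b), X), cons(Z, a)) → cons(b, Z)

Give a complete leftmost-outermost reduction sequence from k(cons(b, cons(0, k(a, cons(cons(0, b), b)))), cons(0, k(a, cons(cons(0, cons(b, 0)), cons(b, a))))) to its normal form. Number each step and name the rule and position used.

1. k(cons(b, cons(0, k(a, cons(cons(0, b), b)))), cons(0, k(a, cons(cons(0, cons(b, 0)), cons(b, a)))))  →  k(cons(b, cons(0, b)), cons(0, k(a, cons(cons(0, cons(b, 0)), cons(b, a)))))   [R1 at 1.2.2]
2. k(cons(b, cons(0, b)), cons(0, k(a, cons(cons(0, cons(b, 0)), cons(b, a)))))  →  k(cons(b, cons(0, b)), cons(0, cons(b, 0)))   [R1 at 2.2]
3. k(cons(b, cons(0, b)), cons(0, cons(b, 0)))  →  0   [R2 at ε]

0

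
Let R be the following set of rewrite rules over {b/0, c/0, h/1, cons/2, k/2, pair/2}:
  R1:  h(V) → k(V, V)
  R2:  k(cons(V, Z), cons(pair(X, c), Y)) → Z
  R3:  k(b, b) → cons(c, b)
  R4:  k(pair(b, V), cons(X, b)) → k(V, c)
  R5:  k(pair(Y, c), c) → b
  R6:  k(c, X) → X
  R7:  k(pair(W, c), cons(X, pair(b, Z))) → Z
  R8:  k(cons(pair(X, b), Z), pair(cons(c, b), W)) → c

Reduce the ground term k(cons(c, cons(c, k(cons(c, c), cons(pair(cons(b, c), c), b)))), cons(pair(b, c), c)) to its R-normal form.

1. k(cons(c, cons(c, k(cons(c, c), cons(pair(cons(b, c), c), b)))), cons(pair(b, c), c))  →  cons(c, k(cons(c, c), cons(pair(cons(b, c), c), b)))   [R2 at ε]
2. cons(c, k(cons(c, c), cons(pair(cons(b, c), c), b)))  →  cons(c, c)   [R2 at 2]

cons(c, c)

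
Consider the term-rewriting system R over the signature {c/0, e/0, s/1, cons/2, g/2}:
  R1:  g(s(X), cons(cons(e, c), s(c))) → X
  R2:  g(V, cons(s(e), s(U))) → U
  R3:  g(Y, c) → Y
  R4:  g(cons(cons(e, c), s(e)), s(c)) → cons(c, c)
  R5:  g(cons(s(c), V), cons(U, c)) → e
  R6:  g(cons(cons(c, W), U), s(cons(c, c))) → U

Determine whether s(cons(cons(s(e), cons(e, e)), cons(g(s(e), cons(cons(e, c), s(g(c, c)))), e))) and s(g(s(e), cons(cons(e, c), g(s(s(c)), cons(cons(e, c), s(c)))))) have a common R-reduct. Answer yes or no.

Reduce t₁ = s(cons(cons(s(e), cons(e, e)), cons(g(s(e), cons(cons(e, c), s(g(c, c)))), e))):
1. s(cons(cons(s(e), cons(e, e)), cons(g(s(e), cons(cons(e, c), s(g(c, c)))), e)))  →  s(cons(cons(s(e), cons(e, e)), cons(g(s(e), cons(cons(e, c), s(c))), e)))   [R3 at 1.2.1.2.2.1]
2. s(cons(cons(s(e), cons(e, e)), cons(g(s(e), cons(cons(e, c), s(c))), e)))  →  s(cons(cons(s(e), cons(e, e)), cons(e, e)))   [R1 at 1.2.1]

Reduce t₂ = s(g(s(e), cons(cons(e, c), g(s(s(c)), cons(cons(e, c), s(c)))))):
1. s(g(s(e), cons(cons(e, c), g(s(s(c)), cons(cons(e, c), s(c))))))  →  s(g(s(e), cons(cons(e, c), s(c))))   [R1 at 1.2.2]
2. s(g(s(e), cons(cons(e, c), s(c))))  →  s(e)   [R1 at 1]

no — NF(t₁) = s(cons(cons(s(e), cons(e, e)), cons(e, e))), NF(t₂) = s(e)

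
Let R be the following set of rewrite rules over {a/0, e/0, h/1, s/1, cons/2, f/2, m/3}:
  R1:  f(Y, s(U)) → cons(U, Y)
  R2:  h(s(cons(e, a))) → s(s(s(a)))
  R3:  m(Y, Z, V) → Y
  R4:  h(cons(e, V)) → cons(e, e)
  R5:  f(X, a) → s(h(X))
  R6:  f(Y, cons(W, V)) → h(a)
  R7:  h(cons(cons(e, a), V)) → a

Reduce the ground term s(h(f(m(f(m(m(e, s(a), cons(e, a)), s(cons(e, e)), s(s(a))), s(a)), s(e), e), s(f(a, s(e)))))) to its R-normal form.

1. s(h(f(m(f(m(m(e, s(a), cons(e, a)), s(cons(e, e)), s(s(a))), s(a)), s(e), e), s(f(a, s(e))))))  →  s(h(cons(f(a, s(e)), m(f(m(m(e, s(a), cons(e, a)), s(cons(e, e)), s(s(a))), s(a)), s(e), e))))   [R1 at 1.1]
2. s(h(cons(f(a, s(e)), m(f(m(m(e, s(a), cons(e, a)), s(cons(e, e)), s(s(a))), s(a)), s(e), e))))  →  s(h(cons(cons(e, a), m(f(m(m(e, s(a), cons(e, a)), s(cons(e, e)), s(s(a))), s(a)), s(e), e))))   [R1 at 1.1.1]
3. s(h(cons(cons(e, a), m(f(m(m(e, s(a), cons(e, a)), s(cons(e, e)), s(s(a))), s(a)), s(e), e))))  →  s(a)   [R7 at 1]

s(a)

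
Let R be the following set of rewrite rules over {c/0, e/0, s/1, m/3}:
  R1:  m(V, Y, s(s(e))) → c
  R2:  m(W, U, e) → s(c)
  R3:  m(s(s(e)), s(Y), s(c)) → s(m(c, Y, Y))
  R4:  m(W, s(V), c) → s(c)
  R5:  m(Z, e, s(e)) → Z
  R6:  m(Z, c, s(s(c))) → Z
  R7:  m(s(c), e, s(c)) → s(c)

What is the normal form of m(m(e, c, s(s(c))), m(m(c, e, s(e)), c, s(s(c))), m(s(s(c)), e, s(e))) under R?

e

1. m(m(e, c, s(s(c))), m(m(c, e, s(e)), c, s(s(c))), m(s(s(c)), e, s(e)))  →  m(e, m(m(c, e, s(e)), c, s(s(c))), m(s(s(c)), e, s(e)))   [R6 at 1]
2. m(e, m(m(c, e, s(e)), c, s(s(c))), m(s(s(c)), e, s(e)))  →  m(e, m(c, e, s(e)), m(s(s(c)), e, s(e)))   [R6 at 2]
3. m(e, m(c, e, s(e)), m(s(s(c)), e, s(e)))  →  m(e, c, m(s(s(c)), e, s(e)))   [R5 at 2]
4. m(e, c, m(s(s(c)), e, s(e)))  →  m(e, c, s(s(c)))   [R5 at 3]
5. m(e, c, s(s(c)))  →  e   [R6 at ε]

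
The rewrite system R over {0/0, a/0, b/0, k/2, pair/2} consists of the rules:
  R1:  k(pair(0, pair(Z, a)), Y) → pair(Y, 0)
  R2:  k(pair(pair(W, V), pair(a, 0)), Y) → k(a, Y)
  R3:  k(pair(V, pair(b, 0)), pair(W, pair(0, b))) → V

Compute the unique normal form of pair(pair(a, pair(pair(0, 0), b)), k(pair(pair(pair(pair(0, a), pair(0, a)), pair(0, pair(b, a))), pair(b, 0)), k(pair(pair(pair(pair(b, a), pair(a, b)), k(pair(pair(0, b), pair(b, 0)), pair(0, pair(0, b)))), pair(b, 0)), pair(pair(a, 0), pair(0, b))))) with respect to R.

1. pair(pair(a, pair(pair(0, 0), b)), k(pair(pair(pair(pair(0, a), pair(0, a)), pair(0, pair(b, a))), pair(b, 0)), k(pair(pair(pair(pair(b, a), pair(a, b)), k(pair(pair(0, b), pair(b, 0)), pair(0, pair(0, b)))), pair(b, 0)), pair(pair(a, 0), pair(0, b)))))  →  pair(pair(a, pair(pair(0, 0), b)), k(pair(pair(pair(pair(0, a), pair(0, a)), pair(0, pair(b, a))), pair(b, 0)), pair(pair(pair(b, a), pair(a, b)), k(pair(pair(0, b), pair(b, 0)), pair(0, pair(0, b))))))   [R3 at 2.2]
2. pair(pair(a, pair(pair(0, 0), b)), k(pair(pair(pair(pair(0, a), pair(0, a)), pair(0, pair(b, a))), pair(b, 0)), pair(pair(pair(b, a), pair(a, b)), k(pair(pair(0, b), pair(b, 0)), pair(0, pair(0, b))))))  →  pair(pair(a, pair(pair(0, 0), b)), k(pair(pair(pair(pair(0, a), pair(0, a)), pair(0, pair(b, a))), pair(b, 0)), pair(pair(pair(b, a), pair(a, b)), pair(0, b))))   [R3 at 2.2.2]
3. pair(pair(a, pair(pair(0, 0), b)), k(pair(pair(pair(pair(0, a), pair(0, a)), pair(0, pair(b, a))), pair(b, 0)), pair(pair(pair(b, a), pair(a, b)), pair(0, b))))  →  pair(pair(a, pair(pair(0, 0), b)), pair(pair(pair(0, a), pair(0, a)), pair(0, pair(b, a))))   [R3 at 2]

pair(pair(a, pair(pair(0, 0), b)), pair(pair(pair(0, a), pair(0, a)), pair(0, pair(b, a))))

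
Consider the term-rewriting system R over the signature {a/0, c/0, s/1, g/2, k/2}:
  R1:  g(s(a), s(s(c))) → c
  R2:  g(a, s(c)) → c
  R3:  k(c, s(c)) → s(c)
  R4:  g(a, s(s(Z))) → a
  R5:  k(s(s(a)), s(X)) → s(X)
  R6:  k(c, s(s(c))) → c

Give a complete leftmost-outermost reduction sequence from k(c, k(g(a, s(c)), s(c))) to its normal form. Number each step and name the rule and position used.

s(c)

1. k(c, k(g(a, s(c)), s(c)))  →  k(c, k(c, s(c)))   [R2 at 2.1]
2. k(c, k(c, s(c)))  →  k(c, s(c))   [R3 at 2]
3. k(c, s(c))  →  s(c)   [R3 at ε]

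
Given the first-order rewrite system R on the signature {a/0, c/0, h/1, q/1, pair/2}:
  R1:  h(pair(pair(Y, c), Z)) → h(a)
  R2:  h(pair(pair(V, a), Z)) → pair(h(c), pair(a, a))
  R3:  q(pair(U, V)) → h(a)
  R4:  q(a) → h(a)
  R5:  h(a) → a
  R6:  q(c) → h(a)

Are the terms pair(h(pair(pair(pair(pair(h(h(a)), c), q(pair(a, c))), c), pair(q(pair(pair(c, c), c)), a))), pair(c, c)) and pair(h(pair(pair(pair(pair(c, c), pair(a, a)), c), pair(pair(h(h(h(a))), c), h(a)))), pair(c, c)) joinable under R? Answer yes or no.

Reduce t₁ = pair(h(pair(pair(pair(pair(h(h(a)), c), q(pair(a, c))), c), pair(q(pair(pair(c, c), c)), a))), pair(c, c)):
1. pair(h(pair(pair(pair(pair(h(h(a)), c), q(pair(a, c))), c), pair(q(pair(pair(c, c), c)), a))), pair(c, c))  →  pair(h(a), pair(c, c))   [R1 at 1]
2. pair(h(a), pair(c, c))  →  pair(a, pair(c, c))   [R5 at 1]

Reduce t₂ = pair(h(pair(pair(pair(pair(c, c), pair(a, a)), c), pair(pair(h(h(h(a))), c), h(a)))), pair(c, c)):
1. pair(h(pair(pair(pair(pair(c, c), pair(a, a)), c), pair(pair(h(h(h(a))), c), h(a)))), pair(c, c))  →  pair(h(a), pair(c, c))   [R1 at 1]
2. pair(h(a), pair(c, c))  →  pair(a, pair(c, c))   [R5 at 1]

yes — NF(t₁) = pair(a, pair(c, c)), NF(t₂) = pair(a, pair(c, c))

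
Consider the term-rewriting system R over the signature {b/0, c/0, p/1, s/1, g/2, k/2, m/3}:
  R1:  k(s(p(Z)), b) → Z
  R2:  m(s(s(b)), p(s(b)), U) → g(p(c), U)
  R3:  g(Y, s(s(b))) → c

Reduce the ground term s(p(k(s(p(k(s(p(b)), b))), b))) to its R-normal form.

1. s(p(k(s(p(k(s(p(b)), b))), b)))  →  s(p(k(s(p(b)), b)))   [R1 at 1.1]
2. s(p(k(s(p(b)), b)))  →  s(p(b))   [R1 at 1.1]

s(p(b))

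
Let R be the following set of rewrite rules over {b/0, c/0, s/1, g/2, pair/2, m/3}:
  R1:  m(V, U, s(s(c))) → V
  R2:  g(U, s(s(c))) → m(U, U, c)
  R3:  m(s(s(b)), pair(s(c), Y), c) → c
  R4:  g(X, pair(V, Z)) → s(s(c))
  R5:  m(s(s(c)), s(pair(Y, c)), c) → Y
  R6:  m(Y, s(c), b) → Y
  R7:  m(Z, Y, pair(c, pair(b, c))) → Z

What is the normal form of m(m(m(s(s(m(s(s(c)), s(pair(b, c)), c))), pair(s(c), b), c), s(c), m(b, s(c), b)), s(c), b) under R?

c

1. m(m(m(s(s(m(s(s(c)), s(pair(b, c)), c))), pair(s(c), b), c), s(c), m(b, s(c), b)), s(c), b)  →  m(m(s(s(m(s(s(c)), s(pair(b, c)), c))), pair(s(c), b), c), s(c), m(b, s(c), b))   [R6 at ε]
2. m(m(s(s(m(s(s(c)), s(pair(b, c)), c))), pair(s(c), b), c), s(c), m(b, s(c), b))  →  m(m(s(s(b)), pair(s(c), b), c), s(c), m(b, s(c), b))   [R5 at 1.1.1.1]
3. m(m(s(s(b)), pair(s(c), b), c), s(c), m(b, s(c), b))  →  m(c, s(c), m(b, s(c), b))   [R3 at 1]
4. m(c, s(c), m(b, s(c), b))  →  m(c, s(c), b)   [R6 at 3]
5. m(c, s(c), b)  →  c   [R6 at ε]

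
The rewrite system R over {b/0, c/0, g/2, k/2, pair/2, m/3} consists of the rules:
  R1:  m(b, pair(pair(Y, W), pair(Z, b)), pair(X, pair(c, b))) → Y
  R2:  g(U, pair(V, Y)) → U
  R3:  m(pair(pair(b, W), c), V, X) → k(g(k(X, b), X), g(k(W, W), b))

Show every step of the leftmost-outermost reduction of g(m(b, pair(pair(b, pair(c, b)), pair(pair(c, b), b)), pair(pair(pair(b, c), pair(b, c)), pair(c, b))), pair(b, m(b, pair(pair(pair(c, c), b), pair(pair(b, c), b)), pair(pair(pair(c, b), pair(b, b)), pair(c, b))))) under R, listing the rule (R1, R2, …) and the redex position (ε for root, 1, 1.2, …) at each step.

1. g(m(b, pair(pair(b, pair(c, b)), pair(pair(c, b), b)), pair(pair(pair(b, c), pair(b, c)), pair(c, b))), pair(b, m(b, pair(pair(pair(c, c), b), pair(pair(b, c), b)), pair(pair(pair(c, b), pair(b, b)), pair(c, b)))))  →  m(b, pair(pair(b, pair(c, b)), pair(pair(c, b), b)), pair(pair(pair(b, c), pair(b, c)), pair(c, b)))   [R2 at ε]
2. m(b, pair(pair(b, pair(c, b)), pair(pair(c, b), b)), pair(pair(pair(b, c), pair(b, c)), pair(c, b)))  →  b   [R1 at ε]

b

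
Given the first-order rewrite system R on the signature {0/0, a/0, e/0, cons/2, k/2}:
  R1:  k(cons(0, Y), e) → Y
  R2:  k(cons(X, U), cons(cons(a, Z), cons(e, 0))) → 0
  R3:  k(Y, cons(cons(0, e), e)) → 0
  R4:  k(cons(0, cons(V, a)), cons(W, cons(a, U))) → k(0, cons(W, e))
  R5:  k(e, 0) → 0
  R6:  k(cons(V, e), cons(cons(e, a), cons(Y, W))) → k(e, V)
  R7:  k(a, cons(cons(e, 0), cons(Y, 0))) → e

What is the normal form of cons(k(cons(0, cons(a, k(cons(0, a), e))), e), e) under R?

1. cons(k(cons(0, cons(a, k(cons(0, a), e))), e), e)  →  cons(cons(a, k(cons(0, a), e)), e)   [R1 at 1]
2. cons(cons(a, k(cons(0, a), e)), e)  →  cons(cons(a, a), e)   [R1 at 1.2]

cons(cons(a, a), e)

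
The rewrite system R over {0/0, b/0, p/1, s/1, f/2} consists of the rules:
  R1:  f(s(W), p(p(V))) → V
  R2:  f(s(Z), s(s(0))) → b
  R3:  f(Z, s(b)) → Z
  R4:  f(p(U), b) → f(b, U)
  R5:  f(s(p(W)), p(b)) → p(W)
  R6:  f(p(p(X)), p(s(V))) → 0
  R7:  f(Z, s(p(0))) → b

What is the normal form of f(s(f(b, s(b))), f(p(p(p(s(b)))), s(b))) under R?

1. f(s(f(b, s(b))), f(p(p(p(s(b)))), s(b)))  →  f(s(b), f(p(p(p(s(b)))), s(b)))   [R3 at 1.1]
2. f(s(b), f(p(p(p(s(b)))), s(b)))  →  f(s(b), p(p(p(s(b)))))   [R3 at 2]
3. f(s(b), p(p(p(s(b)))))  →  p(s(b))   [R1 at ε]

p(s(b))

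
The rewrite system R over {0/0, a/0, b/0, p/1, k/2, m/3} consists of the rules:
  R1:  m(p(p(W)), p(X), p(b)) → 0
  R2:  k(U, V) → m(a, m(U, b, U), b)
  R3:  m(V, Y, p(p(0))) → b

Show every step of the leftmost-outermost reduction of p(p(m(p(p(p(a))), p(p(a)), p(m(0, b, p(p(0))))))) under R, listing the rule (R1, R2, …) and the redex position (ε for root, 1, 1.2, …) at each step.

p(p(0))

1. p(p(m(p(p(p(a))), p(p(a)), p(m(0, b, p(p(0)))))))  →  p(p(m(p(p(p(a))), p(p(a)), p(b))))   [R3 at 1.1.3.1]
2. p(p(m(p(p(p(a))), p(p(a)), p(b))))  →  p(p(0))   [R1 at 1.1]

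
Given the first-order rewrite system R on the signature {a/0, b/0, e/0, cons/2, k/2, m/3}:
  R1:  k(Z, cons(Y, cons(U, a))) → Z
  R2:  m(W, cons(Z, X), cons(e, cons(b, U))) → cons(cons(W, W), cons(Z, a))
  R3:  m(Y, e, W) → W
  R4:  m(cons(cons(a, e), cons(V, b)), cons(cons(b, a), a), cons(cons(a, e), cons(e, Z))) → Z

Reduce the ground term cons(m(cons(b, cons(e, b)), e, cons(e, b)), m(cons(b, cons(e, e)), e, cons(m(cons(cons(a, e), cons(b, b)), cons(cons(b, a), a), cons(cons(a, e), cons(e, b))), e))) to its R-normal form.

1. cons(m(cons(b, cons(e, b)), e, cons(e, b)), m(cons(b, cons(e, e)), e, cons(m(cons(cons(a, e), cons(b, b)), cons(cons(b, a), a), cons(cons(a, e), cons(e, b))), e)))  →  cons(cons(e, b), m(cons(b, cons(e, e)), e, cons(m(cons(cons(a, e), cons(b, b)), cons(cons(b, a), a), cons(cons(a, e), cons(e, b))), e)))   [R3 at 1]
2. cons(cons(e, b), m(cons(b, cons(e, e)), e, cons(m(cons(cons(a, e), cons(b, b)), cons(cons(b, a), a), cons(cons(a, e), cons(e, b))), e)))  →  cons(cons(e, b), cons(m(cons(cons(a, e), cons(b, b)), cons(cons(b, a), a), cons(cons(a, e), cons(e, b))), e))   [R3 at 2]
3. cons(cons(e, b), cons(m(cons(cons(a, e), cons(b, b)), cons(cons(b, a), a), cons(cons(a, e), cons(e, b))), e))  →  cons(cons(e, b), cons(b, e))   [R4 at 2.1]

cons(cons(e, b), cons(b, e))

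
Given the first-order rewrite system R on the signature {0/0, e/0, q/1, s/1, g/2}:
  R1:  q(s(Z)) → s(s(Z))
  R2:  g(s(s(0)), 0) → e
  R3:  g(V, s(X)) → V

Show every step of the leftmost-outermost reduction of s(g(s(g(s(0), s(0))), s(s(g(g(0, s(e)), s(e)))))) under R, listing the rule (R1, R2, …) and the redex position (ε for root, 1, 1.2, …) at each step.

1. s(g(s(g(s(0), s(0))), s(s(g(g(0, s(e)), s(e))))))  →  s(s(g(s(0), s(0))))   [R3 at 1]
2. s(s(g(s(0), s(0))))  →  s(s(s(0)))   [R3 at 1.1]

s(s(s(0)))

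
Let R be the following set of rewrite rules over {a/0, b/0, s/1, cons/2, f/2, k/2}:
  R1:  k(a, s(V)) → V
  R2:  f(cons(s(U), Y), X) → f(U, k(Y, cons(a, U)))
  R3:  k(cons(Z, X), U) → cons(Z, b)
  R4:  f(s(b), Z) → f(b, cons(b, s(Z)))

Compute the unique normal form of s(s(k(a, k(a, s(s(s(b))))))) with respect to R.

s(s(s(b)))

1. s(s(k(a, k(a, s(s(s(b)))))))  →  s(s(k(a, s(s(b)))))   [R1 at 1.1.2]
2. s(s(k(a, s(s(b)))))  →  s(s(s(b)))   [R1 at 1.1]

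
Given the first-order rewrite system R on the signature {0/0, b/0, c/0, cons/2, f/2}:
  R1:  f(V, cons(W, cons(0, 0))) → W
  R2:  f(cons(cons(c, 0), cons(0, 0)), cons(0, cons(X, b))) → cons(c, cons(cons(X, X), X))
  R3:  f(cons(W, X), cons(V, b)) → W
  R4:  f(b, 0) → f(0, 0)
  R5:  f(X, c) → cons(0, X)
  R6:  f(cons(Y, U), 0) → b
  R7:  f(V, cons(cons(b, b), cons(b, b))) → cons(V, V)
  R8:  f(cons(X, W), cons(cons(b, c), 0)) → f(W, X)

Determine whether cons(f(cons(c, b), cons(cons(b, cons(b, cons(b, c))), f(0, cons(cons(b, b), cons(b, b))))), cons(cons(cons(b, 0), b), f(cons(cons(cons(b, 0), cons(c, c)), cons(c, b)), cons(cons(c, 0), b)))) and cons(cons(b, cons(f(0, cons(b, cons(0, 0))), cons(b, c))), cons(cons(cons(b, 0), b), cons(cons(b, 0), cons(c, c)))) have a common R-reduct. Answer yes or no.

yes — NF(t₁) = cons(cons(b, cons(b, cons(b, c))), cons(cons(cons(b, 0), b), cons(cons(b, 0), cons(c, c)))), NF(t₂) = cons(cons(b, cons(b, cons(b, c))), cons(cons(cons(b, 0), b), cons(cons(b, 0), cons(c, c))))

Reduce t₁ = cons(f(cons(c, b), cons(cons(b, cons(b, cons(b, c))), f(0, cons(cons(b, b), cons(b, b))))), cons(cons(cons(b, 0), b), f(cons(cons(cons(b, 0), cons(c, c)), cons(c, b)), cons(cons(c, 0), b)))):
1. cons(f(cons(c, b), cons(cons(b, cons(b, cons(b, c))), f(0, cons(cons(b, b), cons(b, b))))), cons(cons(cons(b, 0), b), f(cons(cons(cons(b, 0), cons(c, c)), cons(c, b)), cons(cons(c, 0), b))))  →  cons(f(cons(c, b), cons(cons(b, cons(b, cons(b, c))), cons(0, 0))), cons(cons(cons(b, 0), b), f(cons(cons(cons(b, 0), cons(c, c)), cons(c, b)), cons(cons(c, 0), b))))   [R7 at 1.2.2]
2. cons(f(cons(c, b), cons(cons(b, cons(b, cons(b, c))), cons(0, 0))), cons(cons(cons(b, 0), b), f(cons(cons(cons(b, 0), cons(c, c)), cons(c, b)), cons(cons(c, 0), b))))  →  cons(cons(b, cons(b, cons(b, c))), cons(cons(cons(b, 0), b), f(cons(cons(cons(b, 0), cons(c, c)), cons(c, b)), cons(cons(c, 0), b))))   [R1 at 1]
3. cons(cons(b, cons(b, cons(b, c))), cons(cons(cons(b, 0), b), f(cons(cons(cons(b, 0), cons(c, c)), cons(c, b)), cons(cons(c, 0), b))))  →  cons(cons(b, cons(b, cons(b, c))), cons(cons(cons(b, 0), b), cons(cons(b, 0), cons(c, c))))   [R3 at 2.2]

Reduce t₂ = cons(cons(b, cons(f(0, cons(b, cons(0, 0))), cons(b, c))), cons(cons(cons(b, 0), b), cons(cons(b, 0), cons(c, c)))):
1. cons(cons(b, cons(f(0, cons(b, cons(0, 0))), cons(b, c))), cons(cons(cons(b, 0), b), cons(cons(b, 0), cons(c, c))))  →  cons(cons(b, cons(b, cons(b, c))), cons(cons(cons(b, 0), b), cons(cons(b, 0), cons(c, c))))   [R1 at 1.2.1]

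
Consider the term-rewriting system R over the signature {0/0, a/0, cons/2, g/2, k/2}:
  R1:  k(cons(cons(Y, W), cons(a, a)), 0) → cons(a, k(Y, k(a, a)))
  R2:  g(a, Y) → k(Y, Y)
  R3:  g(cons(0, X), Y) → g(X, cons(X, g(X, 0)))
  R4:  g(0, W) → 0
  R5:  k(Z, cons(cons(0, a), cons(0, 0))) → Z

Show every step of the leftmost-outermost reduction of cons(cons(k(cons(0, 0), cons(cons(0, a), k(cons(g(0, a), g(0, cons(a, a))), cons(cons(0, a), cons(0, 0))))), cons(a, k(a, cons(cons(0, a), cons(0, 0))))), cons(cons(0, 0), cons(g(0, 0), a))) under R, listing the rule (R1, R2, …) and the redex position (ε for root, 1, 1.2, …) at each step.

cons(cons(cons(0, 0), cons(a, a)), cons(cons(0, 0), cons(0, a)))

1. cons(cons(k(cons(0, 0), cons(cons(0, a), k(cons(g(0, a), g(0, cons(a, a))), cons(cons(0, a), cons(0, 0))))), cons(a, k(a, cons(cons(0, a), cons(0, 0))))), cons(cons(0, 0), cons(g(0, 0), a)))  →  cons(cons(k(cons(0, 0), cons(cons(0, a), cons(g(0, a), g(0, cons(a, a))))), cons(a, k(a, cons(cons(0, a), cons(0, 0))))), cons(cons(0, 0), cons(g(0, 0), a)))   [R5 at 1.1.2.2]
2. cons(cons(k(cons(0, 0), cons(cons(0, a), cons(g(0, a), g(0, cons(a, a))))), cons(a, k(a, cons(cons(0, a), cons(0, 0))))), cons(cons(0, 0), cons(g(0, 0), a)))  →  cons(cons(k(cons(0, 0), cons(cons(0, a), cons(0, g(0, cons(a, a))))), cons(a, k(a, cons(cons(0, a), cons(0, 0))))), cons(cons(0, 0), cons(g(0, 0), a)))   [R4 at 1.1.2.2.1]
3. cons(cons(k(cons(0, 0), cons(cons(0, a), cons(0, g(0, cons(a, a))))), cons(a, k(a, cons(cons(0, a), cons(0, 0))))), cons(cons(0, 0), cons(g(0, 0), a)))  →  cons(cons(k(cons(0, 0), cons(cons(0, a), cons(0, 0))), cons(a, k(a, cons(cons(0, a), cons(0, 0))))), cons(cons(0, 0), cons(g(0, 0), a)))   [R4 at 1.1.2.2.2]
4. cons(cons(k(cons(0, 0), cons(cons(0, a), cons(0, 0))), cons(a, k(a, cons(cons(0, a), cons(0, 0))))), cons(cons(0, 0), cons(g(0, 0), a)))  →  cons(cons(cons(0, 0), cons(a, k(a, cons(cons(0, a), cons(0, 0))))), cons(cons(0, 0), cons(g(0, 0), a)))   [R5 at 1.1]
5. cons(cons(cons(0, 0), cons(a, k(a, cons(cons(0, a), cons(0, 0))))), cons(cons(0, 0), cons(g(0, 0), a)))  →  cons(cons(cons(0, 0), cons(a, a)), cons(cons(0, 0), cons(g(0, 0), a)))   [R5 at 1.2.2]
6. cons(cons(cons(0, 0), cons(a, a)), cons(cons(0, 0), cons(g(0, 0), a)))  →  cons(cons(cons(0, 0), cons(a, a)), cons(cons(0, 0), cons(0, a)))   [R4 at 2.2.1]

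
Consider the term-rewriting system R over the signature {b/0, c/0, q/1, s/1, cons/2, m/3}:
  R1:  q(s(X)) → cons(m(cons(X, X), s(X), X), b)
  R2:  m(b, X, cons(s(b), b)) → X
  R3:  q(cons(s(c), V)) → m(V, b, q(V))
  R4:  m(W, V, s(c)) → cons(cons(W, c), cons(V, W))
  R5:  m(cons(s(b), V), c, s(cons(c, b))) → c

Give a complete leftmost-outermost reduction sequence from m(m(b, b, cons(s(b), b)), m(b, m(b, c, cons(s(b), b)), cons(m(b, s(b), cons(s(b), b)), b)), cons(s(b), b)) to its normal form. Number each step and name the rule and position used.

1. m(m(b, b, cons(s(b), b)), m(b, m(b, c, cons(s(b), b)), cons(m(b, s(b), cons(s(b), b)), b)), cons(s(b), b))  →  m(b, m(b, m(b, c, cons(s(b), b)), cons(m(b, s(b), cons(s(b), b)), b)), cons(s(b), b))   [R2 at 1]
2. m(b, m(b, m(b, c, cons(s(b), b)), cons(m(b, s(b), cons(s(b), b)), b)), cons(s(b), b))  →  m(b, m(b, c, cons(s(b), b)), cons(m(b, s(b), cons(s(b), b)), b))   [R2 at ε]
3. m(b, m(b, c, cons(s(b), b)), cons(m(b, s(b), cons(s(b), b)), b))  →  m(b, c, cons(m(b, s(b), cons(s(b), b)), b))   [R2 at 2]
4. m(b, c, cons(m(b, s(b), cons(s(b), b)), b))  →  m(b, c, cons(s(b), b))   [R2 at 3.1]
5. m(b, c, cons(s(b), b))  →  c   [R2 at ε]

c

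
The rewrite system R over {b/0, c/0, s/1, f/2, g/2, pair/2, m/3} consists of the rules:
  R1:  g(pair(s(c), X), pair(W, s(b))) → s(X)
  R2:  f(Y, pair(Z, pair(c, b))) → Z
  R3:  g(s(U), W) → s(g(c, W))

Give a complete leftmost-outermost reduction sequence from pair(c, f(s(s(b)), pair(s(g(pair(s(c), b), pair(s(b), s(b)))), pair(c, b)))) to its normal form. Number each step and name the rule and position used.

1. pair(c, f(s(s(b)), pair(s(g(pair(s(c), b), pair(s(b), s(b)))), pair(c, b))))  →  pair(c, s(g(pair(s(c), b), pair(s(b), s(b)))))   [R2 at 2]
2. pair(c, s(g(pair(s(c), b), pair(s(b), s(b)))))  →  pair(c, s(s(b)))   [R1 at 2.1]

pair(c, s(s(b)))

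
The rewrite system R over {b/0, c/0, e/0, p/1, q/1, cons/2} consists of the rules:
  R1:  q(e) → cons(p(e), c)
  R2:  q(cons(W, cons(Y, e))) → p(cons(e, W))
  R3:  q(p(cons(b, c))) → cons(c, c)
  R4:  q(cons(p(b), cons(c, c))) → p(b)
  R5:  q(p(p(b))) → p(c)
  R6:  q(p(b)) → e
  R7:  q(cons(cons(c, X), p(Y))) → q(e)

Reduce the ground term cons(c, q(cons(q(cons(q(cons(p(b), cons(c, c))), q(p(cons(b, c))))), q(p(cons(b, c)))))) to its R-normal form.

cons(c, p(b))

1. cons(c, q(cons(q(cons(q(cons(p(b), cons(c, c))), q(p(cons(b, c))))), q(p(cons(b, c))))))  →  cons(c, q(cons(q(cons(p(b), q(p(cons(b, c))))), q(p(cons(b, c))))))   [R4 at 2.1.1.1.1]
2. cons(c, q(cons(q(cons(p(b), q(p(cons(b, c))))), q(p(cons(b, c))))))  →  cons(c, q(cons(q(cons(p(b), cons(c, c))), q(p(cons(b, c))))))   [R3 at 2.1.1.1.2]
3. cons(c, q(cons(q(cons(p(b), cons(c, c))), q(p(cons(b, c))))))  →  cons(c, q(cons(p(b), q(p(cons(b, c))))))   [R4 at 2.1.1]
4. cons(c, q(cons(p(b), q(p(cons(b, c))))))  →  cons(c, q(cons(p(b), cons(c, c))))   [R3 at 2.1.2]
5. cons(c, q(cons(p(b), cons(c, c))))  →  cons(c, p(b))   [R4 at 2]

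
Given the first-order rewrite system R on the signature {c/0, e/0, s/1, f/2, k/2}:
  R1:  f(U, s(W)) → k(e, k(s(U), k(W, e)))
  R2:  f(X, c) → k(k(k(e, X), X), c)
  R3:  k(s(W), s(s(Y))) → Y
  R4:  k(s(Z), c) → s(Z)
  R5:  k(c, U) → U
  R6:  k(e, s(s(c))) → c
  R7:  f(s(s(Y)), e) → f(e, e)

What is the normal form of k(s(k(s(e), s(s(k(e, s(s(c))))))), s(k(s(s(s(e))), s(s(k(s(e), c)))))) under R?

e

1. k(s(k(s(e), s(s(k(e, s(s(c))))))), s(k(s(s(s(e))), s(s(k(s(e), c))))))  →  k(s(k(e, s(s(c)))), s(k(s(s(s(e))), s(s(k(s(e), c))))))   [R3 at 1.1]
2. k(s(k(e, s(s(c)))), s(k(s(s(s(e))), s(s(k(s(e), c))))))  →  k(s(c), s(k(s(s(s(e))), s(s(k(s(e), c))))))   [R6 at 1.1]
3. k(s(c), s(k(s(s(s(e))), s(s(k(s(e), c))))))  →  k(s(c), s(k(s(e), c)))   [R3 at 2.1]
4. k(s(c), s(k(s(e), c)))  →  k(s(c), s(s(e)))   [R4 at 2.1]
5. k(s(c), s(s(e)))  →  e   [R3 at ε]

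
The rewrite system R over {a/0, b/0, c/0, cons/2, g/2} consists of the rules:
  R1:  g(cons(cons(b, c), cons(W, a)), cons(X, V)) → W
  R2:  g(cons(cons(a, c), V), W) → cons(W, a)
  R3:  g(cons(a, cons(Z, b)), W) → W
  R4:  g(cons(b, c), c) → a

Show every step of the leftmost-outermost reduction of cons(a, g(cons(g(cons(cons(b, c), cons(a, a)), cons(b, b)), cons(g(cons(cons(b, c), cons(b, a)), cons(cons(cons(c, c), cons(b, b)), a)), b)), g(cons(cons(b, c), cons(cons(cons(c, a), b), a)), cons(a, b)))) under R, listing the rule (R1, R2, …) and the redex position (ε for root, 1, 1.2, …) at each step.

cons(a, cons(cons(c, a), b))

1. cons(a, g(cons(g(cons(cons(b, c), cons(a, a)), cons(b, b)), cons(g(cons(cons(b, c), cons(b, a)), cons(cons(cons(c, c), cons(b, b)), a)), b)), g(cons(cons(b, c), cons(cons(cons(c, a), b), a)), cons(a, b))))  →  cons(a, g(cons(a, cons(g(cons(cons(b, c), cons(b, a)), cons(cons(cons(c, c), cons(b, b)), a)), b)), g(cons(cons(b, c), cons(cons(cons(c, a), b), a)), cons(a, b))))   [R1 at 2.1.1]
2. cons(a, g(cons(a, cons(g(cons(cons(b, c), cons(b, a)), cons(cons(cons(c, c), cons(b, b)), a)), b)), g(cons(cons(b, c), cons(cons(cons(c, a), b), a)), cons(a, b))))  →  cons(a, g(cons(cons(b, c), cons(cons(cons(c, a), b), a)), cons(a, b)))   [R3 at 2]
3. cons(a, g(cons(cons(b, c), cons(cons(cons(c, a), b), a)), cons(a, b)))  →  cons(a, cons(cons(c, a), b))   [R1 at 2]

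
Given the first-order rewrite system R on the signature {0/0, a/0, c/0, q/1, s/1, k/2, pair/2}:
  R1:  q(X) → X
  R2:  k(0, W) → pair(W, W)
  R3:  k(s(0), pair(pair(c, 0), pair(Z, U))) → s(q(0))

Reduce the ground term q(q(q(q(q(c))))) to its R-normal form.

1. q(q(q(q(q(c)))))  →  q(q(q(q(c))))   [R1 at ε]
2. q(q(q(q(c))))  →  q(q(q(c)))   [R1 at ε]
3. q(q(q(c)))  →  q(q(c))   [R1 at ε]
4. q(q(c))  →  q(c)   [R1 at ε]
5. q(c)  →  c   [R1 at ε]

c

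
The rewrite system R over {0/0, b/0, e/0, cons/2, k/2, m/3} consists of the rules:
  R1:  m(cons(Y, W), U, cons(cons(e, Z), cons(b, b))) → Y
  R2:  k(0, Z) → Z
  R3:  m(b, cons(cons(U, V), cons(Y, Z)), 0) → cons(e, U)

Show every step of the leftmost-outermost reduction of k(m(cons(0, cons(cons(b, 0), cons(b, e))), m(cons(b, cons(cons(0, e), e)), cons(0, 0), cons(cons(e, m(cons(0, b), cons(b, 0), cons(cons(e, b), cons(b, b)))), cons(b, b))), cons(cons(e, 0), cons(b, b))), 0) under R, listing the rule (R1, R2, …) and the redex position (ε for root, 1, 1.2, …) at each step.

1. k(m(cons(0, cons(cons(b, 0), cons(b, e))), m(cons(b, cons(cons(0, e), e)), cons(0, 0), cons(cons(e, m(cons(0, b), cons(b, 0), cons(cons(e, b), cons(b, b)))), cons(b, b))), cons(cons(e, 0), cons(b, b))), 0)  →  k(0, 0)   [R1 at 1]
2. k(0, 0)  →  0   [R2 at ε]

0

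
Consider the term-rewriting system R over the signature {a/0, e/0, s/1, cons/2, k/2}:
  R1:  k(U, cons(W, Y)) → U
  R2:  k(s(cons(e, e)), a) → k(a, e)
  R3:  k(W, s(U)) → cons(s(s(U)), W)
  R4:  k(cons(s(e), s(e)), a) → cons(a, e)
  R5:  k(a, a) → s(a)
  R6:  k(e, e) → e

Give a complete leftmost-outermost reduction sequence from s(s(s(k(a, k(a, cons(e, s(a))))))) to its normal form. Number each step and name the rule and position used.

s(s(s(s(a))))

1. s(s(s(k(a, k(a, cons(e, s(a)))))))  →  s(s(s(k(a, a))))   [R1 at 1.1.1.2]
2. s(s(s(k(a, a))))  →  s(s(s(s(a))))   [R5 at 1.1.1]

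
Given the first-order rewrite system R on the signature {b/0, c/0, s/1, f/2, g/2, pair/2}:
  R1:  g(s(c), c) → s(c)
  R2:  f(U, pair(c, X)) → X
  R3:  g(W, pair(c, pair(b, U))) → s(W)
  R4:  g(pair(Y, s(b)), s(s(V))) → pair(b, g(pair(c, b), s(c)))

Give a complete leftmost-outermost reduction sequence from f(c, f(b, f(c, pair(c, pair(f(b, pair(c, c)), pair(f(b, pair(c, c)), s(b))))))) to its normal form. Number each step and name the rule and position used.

1. f(c, f(b, f(c, pair(c, pair(f(b, pair(c, c)), pair(f(b, pair(c, c)), s(b)))))))  →  f(c, f(b, pair(f(b, pair(c, c)), pair(f(b, pair(c, c)), s(b)))))   [R2 at 2.2]
2. f(c, f(b, pair(f(b, pair(c, c)), pair(f(b, pair(c, c)), s(b)))))  →  f(c, f(b, pair(c, pair(f(b, pair(c, c)), s(b)))))   [R2 at 2.2.1]
3. f(c, f(b, pair(c, pair(f(b, pair(c, c)), s(b)))))  →  f(c, pair(f(b, pair(c, c)), s(b)))   [R2 at 2]
4. f(c, pair(f(b, pair(c, c)), s(b)))  →  f(c, pair(c, s(b)))   [R2 at 2.1]
5. f(c, pair(c, s(b)))  →  s(b)   [R2 at ε]

s(b)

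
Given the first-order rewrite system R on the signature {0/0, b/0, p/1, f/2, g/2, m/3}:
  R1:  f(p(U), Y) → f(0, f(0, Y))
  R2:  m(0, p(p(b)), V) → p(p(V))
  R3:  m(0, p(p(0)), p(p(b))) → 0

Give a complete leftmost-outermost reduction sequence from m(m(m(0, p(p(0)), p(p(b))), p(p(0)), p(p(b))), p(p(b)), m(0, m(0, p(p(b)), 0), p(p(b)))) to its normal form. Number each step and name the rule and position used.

p(p(0))

1. m(m(m(0, p(p(0)), p(p(b))), p(p(0)), p(p(b))), p(p(b)), m(0, m(0, p(p(b)), 0), p(p(b))))  →  m(m(0, p(p(0)), p(p(b))), p(p(b)), m(0, m(0, p(p(b)), 0), p(p(b))))   [R3 at 1.1]
2. m(m(0, p(p(0)), p(p(b))), p(p(b)), m(0, m(0, p(p(b)), 0), p(p(b))))  →  m(0, p(p(b)), m(0, m(0, p(p(b)), 0), p(p(b))))   [R3 at 1]
3. m(0, p(p(b)), m(0, m(0, p(p(b)), 0), p(p(b))))  →  p(p(m(0, m(0, p(p(b)), 0), p(p(b)))))   [R2 at ε]
4. p(p(m(0, m(0, p(p(b)), 0), p(p(b)))))  →  p(p(m(0, p(p(0)), p(p(b)))))   [R2 at 1.1.2]
5. p(p(m(0, p(p(0)), p(p(b)))))  →  p(p(0))   [R3 at 1.1]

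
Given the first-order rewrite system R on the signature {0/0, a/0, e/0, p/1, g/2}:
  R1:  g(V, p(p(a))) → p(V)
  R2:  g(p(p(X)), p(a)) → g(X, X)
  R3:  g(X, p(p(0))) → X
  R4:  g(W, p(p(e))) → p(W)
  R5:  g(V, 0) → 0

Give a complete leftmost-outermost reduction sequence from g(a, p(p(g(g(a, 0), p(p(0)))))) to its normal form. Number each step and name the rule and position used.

a

1. g(a, p(p(g(g(a, 0), p(p(0))))))  →  g(a, p(p(g(a, 0))))   [R3 at 2.1.1]
2. g(a, p(p(g(a, 0))))  →  g(a, p(p(0)))   [R5 at 2.1.1]
3. g(a, p(p(0)))  →  a   [R3 at ε]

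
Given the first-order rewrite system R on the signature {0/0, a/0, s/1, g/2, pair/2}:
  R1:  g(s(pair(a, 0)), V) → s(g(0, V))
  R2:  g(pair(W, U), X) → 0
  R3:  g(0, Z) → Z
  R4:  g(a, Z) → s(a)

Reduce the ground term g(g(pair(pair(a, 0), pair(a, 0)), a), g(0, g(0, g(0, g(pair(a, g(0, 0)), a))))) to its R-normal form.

0

1. g(g(pair(pair(a, 0), pair(a, 0)), a), g(0, g(0, g(0, g(pair(a, g(0, 0)), a)))))  →  g(0, g(0, g(0, g(0, g(pair(a, g(0, 0)), a)))))   [R2 at 1]
2. g(0, g(0, g(0, g(0, g(pair(a, g(0, 0)), a)))))  →  g(0, g(0, g(0, g(pair(a, g(0, 0)), a))))   [R3 at ε]
3. g(0, g(0, g(0, g(pair(a, g(0, 0)), a))))  →  g(0, g(0, g(pair(a, g(0, 0)), a)))   [R3 at ε]
4. g(0, g(0, g(pair(a, g(0, 0)), a)))  →  g(0, g(pair(a, g(0, 0)), a))   [R3 at ε]
5. g(0, g(pair(a, g(0, 0)), a))  →  g(pair(a, g(0, 0)), a)   [R3 at ε]
6. g(pair(a, g(0, 0)), a)  →  0   [R2 at ε]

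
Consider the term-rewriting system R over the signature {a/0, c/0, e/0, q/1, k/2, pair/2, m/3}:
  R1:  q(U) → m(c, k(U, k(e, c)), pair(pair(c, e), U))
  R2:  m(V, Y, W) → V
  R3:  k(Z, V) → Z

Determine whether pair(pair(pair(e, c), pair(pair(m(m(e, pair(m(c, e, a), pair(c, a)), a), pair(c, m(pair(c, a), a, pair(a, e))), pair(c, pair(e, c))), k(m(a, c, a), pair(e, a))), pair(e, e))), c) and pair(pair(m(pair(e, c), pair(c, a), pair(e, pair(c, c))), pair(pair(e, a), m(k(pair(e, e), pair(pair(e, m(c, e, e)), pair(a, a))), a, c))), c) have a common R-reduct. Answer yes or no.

yes — NF(t₁) = pair(pair(pair(e, c), pair(pair(e, a), pair(e, e))), c), NF(t₂) = pair(pair(pair(e, c), pair(pair(e, a), pair(e, e))), c)

Reduce t₁ = pair(pair(pair(e, c), pair(pair(m(m(e, pair(m(c, e, a), pair(c, a)), a), pair(c, m(pair(c, a), a, pair(a, e))), pair(c, pair(e, c))), k(m(a, c, a), pair(e, a))), pair(e, e))), c):
1. pair(pair(pair(e, c), pair(pair(m(m(e, pair(m(c, e, a), pair(c, a)), a), pair(c, m(pair(c, a), a, pair(a, e))), pair(c, pair(e, c))), k(m(a, c, a), pair(e, a))), pair(e, e))), c)  →  pair(pair(pair(e, c), pair(pair(m(e, pair(m(c, e, a), pair(c, a)), a), k(m(a, c, a), pair(e, a))), pair(e, e))), c)   [R2 at 1.2.1.1]
2. pair(pair(pair(e, c), pair(pair(m(e, pair(m(c, e, a), pair(c, a)), a), k(m(a, c, a), pair(e, a))), pair(e, e))), c)  →  pair(pair(pair(e, c), pair(pair(e, k(m(a, c, a), pair(e, a))), pair(e, e))), c)   [R2 at 1.2.1.1]
3. pair(pair(pair(e, c), pair(pair(e, k(m(a, c, a), pair(e, a))), pair(e, e))), c)  →  pair(pair(pair(e, c), pair(pair(e, m(a, c, a)), pair(e, e))), c)   [R3 at 1.2.1.2]
4. pair(pair(pair(e, c), pair(pair(e, m(a, c, a)), pair(e, e))), c)  →  pair(pair(pair(e, c), pair(pair(e, a), pair(e, e))), c)   [R2 at 1.2.1.2]

Reduce t₂ = pair(pair(m(pair(e, c), pair(c, a), pair(e, pair(c, c))), pair(pair(e, a), m(k(pair(e, e), pair(pair(e, m(c, e, e)), pair(a, a))), a, c))), c):
1. pair(pair(m(pair(e, c), pair(c, a), pair(e, pair(c, c))), pair(pair(e, a), m(k(pair(e, e), pair(pair(e, m(c, e, e)), pair(a, a))), a, c))), c)  →  pair(pair(pair(e, c), pair(pair(e, a), m(k(pair(e, e), pair(pair(e, m(c, e, e)), pair(a, a))), a, c))), c)   [R2 at 1.1]
2. pair(pair(pair(e, c), pair(pair(e, a), m(k(pair(e, e), pair(pair(e, m(c, e, e)), pair(a, a))), a, c))), c)  →  pair(pair(pair(e, c), pair(pair(e, a), k(pair(e, e), pair(pair(e, m(c, e, e)), pair(a, a))))), c)   [R2 at 1.2.2]
3. pair(pair(pair(e, c), pair(pair(e, a), k(pair(e, e), pair(pair(e, m(c, e, e)), pair(a, a))))), c)  →  pair(pair(pair(e, c), pair(pair(e, a), pair(e, e))), c)   [R3 at 1.2.2]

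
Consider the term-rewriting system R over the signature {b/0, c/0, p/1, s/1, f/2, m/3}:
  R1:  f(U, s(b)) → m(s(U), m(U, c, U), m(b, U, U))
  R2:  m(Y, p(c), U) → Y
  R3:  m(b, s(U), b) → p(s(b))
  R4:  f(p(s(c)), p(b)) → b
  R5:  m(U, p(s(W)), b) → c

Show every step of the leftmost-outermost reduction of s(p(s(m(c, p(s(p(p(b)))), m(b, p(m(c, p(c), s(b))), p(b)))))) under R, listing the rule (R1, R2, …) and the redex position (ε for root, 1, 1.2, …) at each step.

1. s(p(s(m(c, p(s(p(p(b)))), m(b, p(m(c, p(c), s(b))), p(b))))))  →  s(p(s(m(c, p(s(p(p(b)))), m(b, p(c), p(b))))))   [R2 at 1.1.1.3.2.1]
2. s(p(s(m(c, p(s(p(p(b)))), m(b, p(c), p(b))))))  →  s(p(s(m(c, p(s(p(p(b)))), b))))   [R2 at 1.1.1.3]
3. s(p(s(m(c, p(s(p(p(b)))), b))))  →  s(p(s(c)))   [R5 at 1.1.1]

s(p(s(c)))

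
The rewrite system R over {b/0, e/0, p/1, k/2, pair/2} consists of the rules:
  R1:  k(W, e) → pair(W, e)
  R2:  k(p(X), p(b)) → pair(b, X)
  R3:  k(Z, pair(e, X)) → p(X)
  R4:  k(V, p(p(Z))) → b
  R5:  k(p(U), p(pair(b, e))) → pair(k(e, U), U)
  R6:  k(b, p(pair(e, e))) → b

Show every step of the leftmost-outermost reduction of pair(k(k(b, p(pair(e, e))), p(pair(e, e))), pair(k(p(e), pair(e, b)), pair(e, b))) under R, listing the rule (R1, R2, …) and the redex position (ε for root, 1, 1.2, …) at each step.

pair(b, pair(p(b), pair(e, b)))

1. pair(k(k(b, p(pair(e, e))), p(pair(e, e))), pair(k(p(e), pair(e, b)), pair(e, b)))  →  pair(k(b, p(pair(e, e))), pair(k(p(e), pair(e, b)), pair(e, b)))   [R6 at 1.1]
2. pair(k(b, p(pair(e, e))), pair(k(p(e), pair(e, b)), pair(e, b)))  →  pair(b, pair(k(p(e), pair(e, b)), pair(e, b)))   [R6 at 1]
3. pair(b, pair(k(p(e), pair(e, b)), pair(e, b)))  →  pair(b, pair(p(b), pair(e, b)))   [R3 at 2.1]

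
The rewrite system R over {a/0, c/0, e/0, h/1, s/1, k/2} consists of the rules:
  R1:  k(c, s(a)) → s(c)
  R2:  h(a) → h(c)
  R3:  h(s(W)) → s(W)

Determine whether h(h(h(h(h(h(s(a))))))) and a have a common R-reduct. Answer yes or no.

no — NF(t₁) = s(a), NF(t₂) = a

Reduce t₁ = h(h(h(h(h(h(s(a))))))):
1. h(h(h(h(h(h(s(a)))))))  →  h(h(h(h(h(s(a))))))   [R3 at 1.1.1.1.1]
2. h(h(h(h(h(s(a))))))  →  h(h(h(h(s(a)))))   [R3 at 1.1.1.1]
3. h(h(h(h(s(a)))))  →  h(h(h(s(a))))   [R3 at 1.1.1]
4. h(h(h(s(a))))  →  h(h(s(a)))   [R3 at 1.1]
5. h(h(s(a)))  →  h(s(a))   [R3 at 1]
6. h(s(a))  →  s(a)   [R3 at ε]

Reduce t₂ = a: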